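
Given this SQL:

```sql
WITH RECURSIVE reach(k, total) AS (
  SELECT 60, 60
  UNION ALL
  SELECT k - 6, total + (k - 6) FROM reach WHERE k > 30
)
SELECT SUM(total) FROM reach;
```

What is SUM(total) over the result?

Base: k=60, total=60.
Iteration 1: 60 > 30 holds -> k = 60 - 6 = 54, total = 60 + 54 = 114.
Iteration 2: 54 > 30 holds -> k = 54 - 6 = 48, total = 114 + 48 = 162.
Iteration 3: 48 > 30 holds -> k = 48 - 6 = 42, total = 162 + 42 = 204.
Iteration 4: 42 > 30 holds -> k = 42 - 6 = 36, total = 204 + 36 = 240.
Iteration 5: 36 > 30 holds -> k = 36 - 6 = 30, total = 240 + 30 = 270.
Iteration 6: 30 > 30 fails; recursion stops.
SUM(total) = 60 + 114 + 162 + 204 + 240 + 270 = 1050.

1050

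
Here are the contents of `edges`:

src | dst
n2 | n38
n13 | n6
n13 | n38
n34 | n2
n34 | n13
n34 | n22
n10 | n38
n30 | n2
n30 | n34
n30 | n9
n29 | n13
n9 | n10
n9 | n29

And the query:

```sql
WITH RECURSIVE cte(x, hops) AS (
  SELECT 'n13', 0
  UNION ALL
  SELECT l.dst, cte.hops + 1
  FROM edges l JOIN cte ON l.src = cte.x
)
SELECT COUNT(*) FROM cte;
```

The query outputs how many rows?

Base: (n13, hops=0).
Iteration 1: edges from {n13} -> (n38, hops=1), (n6, hops=1).
Iteration 2: no outgoing edges from {n38,n6}; recursion stops.
Total rows emitted: 3.

3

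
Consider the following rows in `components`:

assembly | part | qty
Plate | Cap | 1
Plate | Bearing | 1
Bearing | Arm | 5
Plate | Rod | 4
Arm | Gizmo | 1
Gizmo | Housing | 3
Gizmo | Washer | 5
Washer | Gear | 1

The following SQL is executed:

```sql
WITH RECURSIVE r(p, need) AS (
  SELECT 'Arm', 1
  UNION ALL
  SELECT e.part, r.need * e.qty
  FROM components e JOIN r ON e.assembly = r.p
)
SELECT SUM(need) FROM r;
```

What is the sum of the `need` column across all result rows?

Base: (Arm, need=1).
Iteration 1: components of {Arm} -> Gizmo = 1*1 = 1.
Iteration 2: components of {Gizmo} -> Housing = 1*3 = 3, Washer = 1*5 = 5.
Iteration 3: components of {Housing,Washer} -> Gear = 5*1 = 5.
Iteration 4: no further components; recursion stops.
SUM(need) = 1 + 1 + 3 + 5 + 5 = 15.

15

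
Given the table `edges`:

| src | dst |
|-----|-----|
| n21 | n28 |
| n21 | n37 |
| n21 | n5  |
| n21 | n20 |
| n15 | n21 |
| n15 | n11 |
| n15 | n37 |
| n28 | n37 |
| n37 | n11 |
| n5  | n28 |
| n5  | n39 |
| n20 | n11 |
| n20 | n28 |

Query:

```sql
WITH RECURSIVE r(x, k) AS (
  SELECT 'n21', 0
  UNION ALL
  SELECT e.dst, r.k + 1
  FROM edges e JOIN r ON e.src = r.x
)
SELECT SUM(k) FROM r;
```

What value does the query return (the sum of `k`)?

33

Base: (n21, k=0).
Iteration 1: edges from {n21} -> (n20, k=1), (n28, k=1), (n37, k=1), (n5, k=1).
Iteration 2: edges from {n20,n28,n37,n5} -> (n11, k=2) x2, (n28, k=2) x2, (n37, k=2), (n39, k=2). [UNION ALL keeps all 6 new rows, including repeats]
Iteration 3: edges from {n11,n28,n37,n39} -> (n11, k=3), (n37, k=3) x2. [UNION ALL keeps all 3 new rows, including repeats]
Iteration 4: edges from {n11,n37} -> (n11, k=4) x2. [UNION ALL keeps all 2 new rows, including repeats]
Iteration 5: no outgoing edges from {n11}; recursion stops.
SUM(k) = 0 + 1 + 1 + 1 + 1 + 2 + 2 + 2 + 2 + 2 + 2 + 3 + 3 + 3 + 4 + 4 = 33.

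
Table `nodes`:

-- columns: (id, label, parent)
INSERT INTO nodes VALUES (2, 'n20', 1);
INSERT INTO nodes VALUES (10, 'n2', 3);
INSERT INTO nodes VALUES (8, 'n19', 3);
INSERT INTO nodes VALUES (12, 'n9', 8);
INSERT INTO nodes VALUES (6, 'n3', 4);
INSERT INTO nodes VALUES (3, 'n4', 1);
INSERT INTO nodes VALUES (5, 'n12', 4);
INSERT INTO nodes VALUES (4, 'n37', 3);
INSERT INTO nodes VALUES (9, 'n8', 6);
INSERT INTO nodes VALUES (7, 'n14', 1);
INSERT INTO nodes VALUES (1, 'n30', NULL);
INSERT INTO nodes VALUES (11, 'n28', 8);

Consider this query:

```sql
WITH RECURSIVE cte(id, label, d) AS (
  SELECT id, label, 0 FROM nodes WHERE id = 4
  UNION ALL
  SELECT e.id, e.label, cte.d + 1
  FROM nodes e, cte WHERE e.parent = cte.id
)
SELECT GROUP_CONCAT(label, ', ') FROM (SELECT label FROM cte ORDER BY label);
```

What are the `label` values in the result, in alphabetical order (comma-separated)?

Base: id=4 (n37) at d 0.
Iteration 1: rows with parent in {4} -> n12 (id 5, d 1), n3 (id 6, d 1).
Iteration 2: rows with parent in {5,6} -> n8 (id 9, d 2).
Iteration 3: no rows with parent in {9}; recursion stops.

n12, n3, n37, n8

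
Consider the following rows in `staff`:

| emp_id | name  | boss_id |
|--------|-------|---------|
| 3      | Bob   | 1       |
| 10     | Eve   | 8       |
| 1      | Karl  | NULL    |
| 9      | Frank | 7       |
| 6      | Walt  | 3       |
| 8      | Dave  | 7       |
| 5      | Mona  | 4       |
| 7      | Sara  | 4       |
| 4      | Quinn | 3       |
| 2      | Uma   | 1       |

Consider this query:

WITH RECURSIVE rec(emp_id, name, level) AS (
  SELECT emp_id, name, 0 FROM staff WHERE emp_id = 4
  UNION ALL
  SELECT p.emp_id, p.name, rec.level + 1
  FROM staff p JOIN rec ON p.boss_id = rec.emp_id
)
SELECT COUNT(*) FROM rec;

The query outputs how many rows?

6

Base: emp_id=4 (Quinn) at level 0.
Iteration 1: rows with boss_id in {4} -> Mona (id 5, level 1), Sara (id 7, level 1).
Iteration 2: rows with boss_id in {5,7} -> Dave (id 8, level 2), Frank (id 9, level 2).
Iteration 3: rows with boss_id in {8,9} -> Eve (id 10, level 3).
Iteration 4: no rows with boss_id in {10}; recursion stops.
Total rows emitted: 6.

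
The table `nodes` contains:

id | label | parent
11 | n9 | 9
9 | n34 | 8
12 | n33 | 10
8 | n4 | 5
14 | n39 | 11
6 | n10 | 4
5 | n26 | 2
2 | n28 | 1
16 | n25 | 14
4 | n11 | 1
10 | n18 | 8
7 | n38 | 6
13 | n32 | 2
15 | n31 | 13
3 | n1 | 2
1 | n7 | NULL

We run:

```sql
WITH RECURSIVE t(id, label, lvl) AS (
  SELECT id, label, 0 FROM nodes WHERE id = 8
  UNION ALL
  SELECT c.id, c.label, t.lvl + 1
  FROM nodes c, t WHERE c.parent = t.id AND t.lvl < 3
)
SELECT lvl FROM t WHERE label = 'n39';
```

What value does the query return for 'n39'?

3

Base: id=8 (n4) at lvl 0.
Iteration 1: rows with parent in {8} -> n34 (id 9, lvl 1), n18 (id 10, lvl 1).
Iteration 2: rows with parent in {9,10} -> n9 (id 11, lvl 2), n33 (id 12, lvl 2).
Iteration 3: rows with parent in {11,12} -> n39 (id 14, lvl 3).
Iteration 4: lvl < 3 fails for all current rows; recursion stops.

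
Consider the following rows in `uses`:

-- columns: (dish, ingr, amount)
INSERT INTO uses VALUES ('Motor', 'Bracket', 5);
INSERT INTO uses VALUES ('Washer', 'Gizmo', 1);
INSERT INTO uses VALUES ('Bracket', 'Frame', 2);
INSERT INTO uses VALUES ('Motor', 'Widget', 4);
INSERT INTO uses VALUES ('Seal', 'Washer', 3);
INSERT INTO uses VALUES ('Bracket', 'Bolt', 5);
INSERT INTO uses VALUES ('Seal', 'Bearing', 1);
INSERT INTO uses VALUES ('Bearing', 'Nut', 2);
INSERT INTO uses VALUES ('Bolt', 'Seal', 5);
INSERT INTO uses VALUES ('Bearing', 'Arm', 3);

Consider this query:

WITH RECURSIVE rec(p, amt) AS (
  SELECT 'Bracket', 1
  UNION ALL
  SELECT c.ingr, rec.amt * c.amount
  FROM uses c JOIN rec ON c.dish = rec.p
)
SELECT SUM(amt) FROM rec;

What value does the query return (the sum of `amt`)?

333

Base: (Bracket, amt=1).
Iteration 1: components of {Bracket} -> Bolt = 1*5 = 5, Frame = 1*2 = 2.
Iteration 2: components of {Bolt,Frame} -> Seal = 5*5 = 25.
Iteration 3: components of {Seal} -> Bearing = 25*1 = 25, Washer = 25*3 = 75.
Iteration 4: components of {Bearing,Washer} -> Arm = 25*3 = 75, Gizmo = 75*1 = 75, Nut = 25*2 = 50.
Iteration 5: no further components; recursion stops.
SUM(amt) = 1 + 5 + 2 + 25 + 75 + 25 + 75 + 50 + 75 = 333.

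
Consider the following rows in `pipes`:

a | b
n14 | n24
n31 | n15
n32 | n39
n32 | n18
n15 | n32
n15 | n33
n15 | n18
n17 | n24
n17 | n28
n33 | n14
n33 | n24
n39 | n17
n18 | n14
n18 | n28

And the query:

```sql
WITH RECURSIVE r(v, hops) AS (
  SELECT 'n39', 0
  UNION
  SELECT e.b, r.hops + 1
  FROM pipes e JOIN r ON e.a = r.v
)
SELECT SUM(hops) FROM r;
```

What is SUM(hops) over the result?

Base: (n39, hops=0).
Iteration 1: edges from {n39} -> (n17, hops=1).
Iteration 2: edges from {n17} -> (n24, hops=2), (n28, hops=2).
Iteration 3: no outgoing edges from {n24,n28}; recursion stops.
SUM(hops) = 0 + 1 + 2 + 2 = 5.

5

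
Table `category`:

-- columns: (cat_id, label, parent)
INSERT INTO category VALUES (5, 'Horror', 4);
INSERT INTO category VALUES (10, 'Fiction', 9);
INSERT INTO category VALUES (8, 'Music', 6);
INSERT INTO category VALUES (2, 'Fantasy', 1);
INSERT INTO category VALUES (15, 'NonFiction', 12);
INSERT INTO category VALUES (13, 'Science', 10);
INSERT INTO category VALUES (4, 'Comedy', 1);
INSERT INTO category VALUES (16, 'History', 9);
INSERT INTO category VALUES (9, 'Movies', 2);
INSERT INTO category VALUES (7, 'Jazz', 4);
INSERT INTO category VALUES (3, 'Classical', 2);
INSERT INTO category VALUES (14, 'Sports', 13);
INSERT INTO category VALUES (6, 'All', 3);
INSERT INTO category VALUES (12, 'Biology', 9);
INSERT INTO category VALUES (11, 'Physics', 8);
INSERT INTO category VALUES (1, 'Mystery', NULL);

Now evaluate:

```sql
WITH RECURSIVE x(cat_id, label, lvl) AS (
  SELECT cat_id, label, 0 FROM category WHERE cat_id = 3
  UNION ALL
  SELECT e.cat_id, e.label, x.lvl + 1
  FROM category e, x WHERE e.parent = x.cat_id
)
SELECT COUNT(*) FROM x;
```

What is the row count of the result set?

Base: cat_id=3 (Classical) at lvl 0.
Iteration 1: rows with parent in {3} -> All (id 6, lvl 1).
Iteration 2: rows with parent in {6} -> Music (id 8, lvl 2).
Iteration 3: rows with parent in {8} -> Physics (id 11, lvl 3).
Iteration 4: no rows with parent in {11}; recursion stops.
Total rows emitted: 4.

4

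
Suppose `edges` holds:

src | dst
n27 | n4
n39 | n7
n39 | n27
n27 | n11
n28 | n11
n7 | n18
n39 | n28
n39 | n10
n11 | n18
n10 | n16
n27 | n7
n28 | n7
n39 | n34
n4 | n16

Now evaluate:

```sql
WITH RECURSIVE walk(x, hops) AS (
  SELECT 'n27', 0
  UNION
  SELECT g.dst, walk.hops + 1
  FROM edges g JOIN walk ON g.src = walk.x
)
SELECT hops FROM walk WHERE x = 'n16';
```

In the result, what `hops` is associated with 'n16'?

Base: (n27, hops=0).
Iteration 1: edges from {n27} -> (n11, hops=1), (n4, hops=1), (n7, hops=1).
Iteration 2: edges from {n11,n4,n7} -> (n16, hops=2), (n18, hops=2). [UNION drops 1 duplicate row(s)]
Iteration 3: no outgoing edges from {n16,n18}; recursion stops.

2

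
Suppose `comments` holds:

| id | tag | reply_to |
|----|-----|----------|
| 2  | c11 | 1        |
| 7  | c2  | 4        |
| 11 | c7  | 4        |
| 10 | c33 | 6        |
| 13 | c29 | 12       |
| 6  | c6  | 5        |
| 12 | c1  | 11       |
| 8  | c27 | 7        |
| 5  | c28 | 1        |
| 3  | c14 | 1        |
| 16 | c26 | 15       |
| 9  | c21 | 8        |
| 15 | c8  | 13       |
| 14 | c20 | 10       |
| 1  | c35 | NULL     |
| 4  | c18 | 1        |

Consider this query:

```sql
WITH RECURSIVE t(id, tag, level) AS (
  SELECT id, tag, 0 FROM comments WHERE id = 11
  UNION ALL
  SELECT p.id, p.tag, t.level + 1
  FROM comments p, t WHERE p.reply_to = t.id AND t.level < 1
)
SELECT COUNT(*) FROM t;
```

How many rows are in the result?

2

Base: id=11 (c7) at level 0.
Iteration 1: rows with reply_to in {11} -> c1 (id 12, level 1).
Iteration 2: level < 1 fails for all current rows; recursion stops.
Total rows emitted: 2.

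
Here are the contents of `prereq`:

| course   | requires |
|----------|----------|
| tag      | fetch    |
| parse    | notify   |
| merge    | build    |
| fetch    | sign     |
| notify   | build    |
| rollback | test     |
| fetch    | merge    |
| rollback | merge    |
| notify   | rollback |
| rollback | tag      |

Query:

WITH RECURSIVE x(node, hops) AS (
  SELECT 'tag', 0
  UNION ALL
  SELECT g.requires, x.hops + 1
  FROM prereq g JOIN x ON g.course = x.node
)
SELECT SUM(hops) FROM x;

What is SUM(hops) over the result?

8

Base: (tag, hops=0).
Iteration 1: edges from {tag} -> (fetch, hops=1).
Iteration 2: edges from {fetch} -> (merge, hops=2), (sign, hops=2).
Iteration 3: edges from {merge,sign} -> (build, hops=3).
Iteration 4: no outgoing edges from {build}; recursion stops.
SUM(hops) = 0 + 1 + 2 + 2 + 3 = 8.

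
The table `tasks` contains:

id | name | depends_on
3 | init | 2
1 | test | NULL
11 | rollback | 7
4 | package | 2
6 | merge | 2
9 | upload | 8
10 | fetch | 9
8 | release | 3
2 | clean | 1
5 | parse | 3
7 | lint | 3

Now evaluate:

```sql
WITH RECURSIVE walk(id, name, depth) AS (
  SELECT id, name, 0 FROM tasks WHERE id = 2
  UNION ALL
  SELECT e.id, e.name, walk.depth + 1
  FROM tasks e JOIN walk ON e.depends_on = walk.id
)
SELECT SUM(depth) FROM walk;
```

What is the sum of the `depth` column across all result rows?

Base: id=2 (clean) at depth 0.
Iteration 1: rows with depends_on in {2} -> init (id 3, depth 1), package (id 4, depth 1), merge (id 6, depth 1).
Iteration 2: rows with depends_on in {3,4,6} -> parse (id 5, depth 2), lint (id 7, depth 2), release (id 8, depth 2).
Iteration 3: rows with depends_on in {5,7,8} -> upload (id 9, depth 3), rollback (id 11, depth 3).
Iteration 4: rows with depends_on in {9,11} -> fetch (id 10, depth 4).
Iteration 5: no rows with depends_on in {10}; recursion stops.
SUM(depth) = 0 + 1 + 1 + 1 + 2 + 2 + 2 + 3 + 3 + 4 = 19.

19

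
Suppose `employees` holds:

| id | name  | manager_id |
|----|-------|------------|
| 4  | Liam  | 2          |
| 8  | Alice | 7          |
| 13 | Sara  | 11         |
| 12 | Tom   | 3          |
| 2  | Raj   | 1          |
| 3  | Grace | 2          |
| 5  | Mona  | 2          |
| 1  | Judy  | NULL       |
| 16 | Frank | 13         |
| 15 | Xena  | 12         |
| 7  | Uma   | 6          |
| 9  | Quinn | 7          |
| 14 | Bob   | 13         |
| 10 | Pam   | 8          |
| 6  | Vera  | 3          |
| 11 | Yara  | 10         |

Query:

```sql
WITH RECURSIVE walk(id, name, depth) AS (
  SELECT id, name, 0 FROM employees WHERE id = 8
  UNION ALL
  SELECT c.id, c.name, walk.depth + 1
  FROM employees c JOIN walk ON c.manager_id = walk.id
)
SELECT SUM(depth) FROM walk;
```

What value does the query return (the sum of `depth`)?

Base: id=8 (Alice) at depth 0.
Iteration 1: rows with manager_id in {8} -> Pam (id 10, depth 1).
Iteration 2: rows with manager_id in {10} -> Yara (id 11, depth 2).
Iteration 3: rows with manager_id in {11} -> Sara (id 13, depth 3).
Iteration 4: rows with manager_id in {13} -> Bob (id 14, depth 4), Frank (id 16, depth 4).
Iteration 5: no rows with manager_id in {14,16}; recursion stops.
SUM(depth) = 0 + 1 + 2 + 3 + 4 + 4 = 14.

14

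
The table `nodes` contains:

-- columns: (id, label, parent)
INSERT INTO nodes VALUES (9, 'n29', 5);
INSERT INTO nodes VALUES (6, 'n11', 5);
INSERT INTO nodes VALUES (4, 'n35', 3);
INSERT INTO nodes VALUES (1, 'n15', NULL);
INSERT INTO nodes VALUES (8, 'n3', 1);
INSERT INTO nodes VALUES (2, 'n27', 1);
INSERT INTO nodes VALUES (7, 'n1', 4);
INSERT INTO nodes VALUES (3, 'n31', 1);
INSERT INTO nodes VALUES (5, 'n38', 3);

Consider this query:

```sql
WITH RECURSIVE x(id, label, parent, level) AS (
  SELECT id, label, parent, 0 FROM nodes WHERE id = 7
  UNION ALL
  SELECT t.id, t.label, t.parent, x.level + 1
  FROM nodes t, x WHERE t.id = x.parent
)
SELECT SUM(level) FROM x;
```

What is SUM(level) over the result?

6

Base: id=7 (n1), parent=4, level 0.
Iteration 1: join on id=4 -> n35 (id 4, parent=3, level 1).
Iteration 2: join on id=3 -> n31 (id 3, parent=1, level 2).
Iteration 3: join on id=1 -> n15 (id 1, parent=NULL, level 3).
Iteration 4: parent is NULL; no match; recursion stops.
SUM(level) = 0 + 1 + 2 + 3 = 6.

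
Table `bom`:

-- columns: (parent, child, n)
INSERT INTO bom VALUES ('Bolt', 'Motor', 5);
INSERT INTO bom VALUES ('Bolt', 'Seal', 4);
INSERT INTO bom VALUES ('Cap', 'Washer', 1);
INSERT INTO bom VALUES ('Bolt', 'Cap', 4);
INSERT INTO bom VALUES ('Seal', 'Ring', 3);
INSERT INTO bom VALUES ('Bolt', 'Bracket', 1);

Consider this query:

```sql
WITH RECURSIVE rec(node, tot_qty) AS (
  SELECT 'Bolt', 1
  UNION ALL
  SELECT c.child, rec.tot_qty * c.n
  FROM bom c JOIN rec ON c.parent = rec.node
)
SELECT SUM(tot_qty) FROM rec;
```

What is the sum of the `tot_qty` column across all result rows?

31

Base: (Bolt, tot_qty=1).
Iteration 1: components of {Bolt} -> Bracket = 1*1 = 1, Cap = 1*4 = 4, Motor = 1*5 = 5, Seal = 1*4 = 4.
Iteration 2: components of {Bracket,Cap,Motor,Seal} -> Ring = 4*3 = 12, Washer = 4*1 = 4.
Iteration 3: no further components; recursion stops.
SUM(tot_qty) = 1 + 1 + 5 + 4 + 4 + 4 + 12 = 31.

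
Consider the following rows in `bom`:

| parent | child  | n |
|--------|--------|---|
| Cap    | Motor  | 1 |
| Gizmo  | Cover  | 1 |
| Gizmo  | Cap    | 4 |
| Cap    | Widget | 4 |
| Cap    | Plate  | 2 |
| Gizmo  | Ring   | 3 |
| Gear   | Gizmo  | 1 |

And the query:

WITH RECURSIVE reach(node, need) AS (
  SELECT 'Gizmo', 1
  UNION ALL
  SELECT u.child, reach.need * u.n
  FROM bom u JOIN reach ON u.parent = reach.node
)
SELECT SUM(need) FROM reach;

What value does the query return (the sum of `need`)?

Base: (Gizmo, need=1).
Iteration 1: components of {Gizmo} -> Cap = 1*4 = 4, Cover = 1*1 = 1, Ring = 1*3 = 3.
Iteration 2: components of {Cap,Cover,Ring} -> Motor = 4*1 = 4, Plate = 4*2 = 8, Widget = 4*4 = 16.
Iteration 3: no further components; recursion stops.
SUM(need) = 1 + 4 + 1 + 3 + 4 + 16 + 8 = 37.

37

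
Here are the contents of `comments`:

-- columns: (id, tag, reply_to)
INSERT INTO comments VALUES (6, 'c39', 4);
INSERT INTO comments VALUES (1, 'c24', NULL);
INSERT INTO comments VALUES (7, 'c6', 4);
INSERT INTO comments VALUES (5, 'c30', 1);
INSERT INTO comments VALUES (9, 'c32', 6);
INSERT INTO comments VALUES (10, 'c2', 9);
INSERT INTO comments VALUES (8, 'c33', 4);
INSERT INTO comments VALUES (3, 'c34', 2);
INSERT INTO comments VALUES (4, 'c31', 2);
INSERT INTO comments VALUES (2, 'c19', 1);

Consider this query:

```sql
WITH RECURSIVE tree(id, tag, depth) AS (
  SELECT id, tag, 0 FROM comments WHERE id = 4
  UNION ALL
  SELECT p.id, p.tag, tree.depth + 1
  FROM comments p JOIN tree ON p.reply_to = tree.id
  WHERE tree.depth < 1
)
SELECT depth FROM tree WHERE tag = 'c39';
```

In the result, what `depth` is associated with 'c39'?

1

Base: id=4 (c31) at depth 0.
Iteration 1: rows with reply_to in {4} -> c39 (id 6, depth 1), c6 (id 7, depth 1), c33 (id 8, depth 1).
Iteration 2: depth < 1 fails for all current rows; recursion stops.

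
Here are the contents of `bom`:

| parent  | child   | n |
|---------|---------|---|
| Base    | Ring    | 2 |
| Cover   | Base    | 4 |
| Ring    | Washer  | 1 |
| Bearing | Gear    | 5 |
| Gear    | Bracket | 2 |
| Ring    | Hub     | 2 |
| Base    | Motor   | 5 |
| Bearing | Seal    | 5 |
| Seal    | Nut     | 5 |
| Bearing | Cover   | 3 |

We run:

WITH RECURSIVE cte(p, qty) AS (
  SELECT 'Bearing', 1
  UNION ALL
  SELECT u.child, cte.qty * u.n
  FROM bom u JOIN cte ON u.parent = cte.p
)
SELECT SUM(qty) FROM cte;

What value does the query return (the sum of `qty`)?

Base: (Bearing, qty=1).
Iteration 1: components of {Bearing} -> Cover = 1*3 = 3, Gear = 1*5 = 5, Seal = 1*5 = 5.
Iteration 2: components of {Cover,Gear,Seal} -> Base = 3*4 = 12, Bracket = 5*2 = 10, Nut = 5*5 = 25.
Iteration 3: components of {Base,Bracket,Nut} -> Motor = 12*5 = 60, Ring = 12*2 = 24.
Iteration 4: components of {Motor,Ring} -> Hub = 24*2 = 48, Washer = 24*1 = 24.
Iteration 5: no further components; recursion stops.
SUM(qty) = 1 + 5 + 5 + 3 + 25 + 10 + 12 + 60 + 24 + 48 + 24 = 217.

217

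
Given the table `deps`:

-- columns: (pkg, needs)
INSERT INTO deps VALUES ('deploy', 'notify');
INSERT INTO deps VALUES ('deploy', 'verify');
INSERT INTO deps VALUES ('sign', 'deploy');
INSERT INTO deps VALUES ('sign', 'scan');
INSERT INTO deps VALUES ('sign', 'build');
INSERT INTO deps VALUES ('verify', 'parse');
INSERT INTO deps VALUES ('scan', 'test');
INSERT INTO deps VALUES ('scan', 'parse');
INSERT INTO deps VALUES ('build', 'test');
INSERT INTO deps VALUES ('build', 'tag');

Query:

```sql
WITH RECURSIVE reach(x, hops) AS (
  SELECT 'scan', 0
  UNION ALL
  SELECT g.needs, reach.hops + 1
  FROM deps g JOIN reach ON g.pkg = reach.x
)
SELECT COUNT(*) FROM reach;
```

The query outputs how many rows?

3

Base: (scan, hops=0).
Iteration 1: edges from {scan} -> (parse, hops=1), (test, hops=1).
Iteration 2: no outgoing edges from {parse,test}; recursion stops.
Total rows emitted: 3.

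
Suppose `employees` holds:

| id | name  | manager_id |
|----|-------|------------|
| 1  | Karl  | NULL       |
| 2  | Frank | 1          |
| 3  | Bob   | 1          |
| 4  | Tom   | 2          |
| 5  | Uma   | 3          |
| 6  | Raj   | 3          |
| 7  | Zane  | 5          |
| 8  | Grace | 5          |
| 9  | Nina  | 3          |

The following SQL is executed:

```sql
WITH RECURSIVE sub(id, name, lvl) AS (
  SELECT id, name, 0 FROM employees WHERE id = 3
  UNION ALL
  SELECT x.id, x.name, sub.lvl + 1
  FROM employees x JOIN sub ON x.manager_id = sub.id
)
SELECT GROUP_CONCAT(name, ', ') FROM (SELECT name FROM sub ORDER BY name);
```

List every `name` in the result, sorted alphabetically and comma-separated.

Bob, Grace, Nina, Raj, Uma, Zane

Base: id=3 (Bob) at lvl 0.
Iteration 1: rows with manager_id in {3} -> Uma (id 5, lvl 1), Raj (id 6, lvl 1), Nina (id 9, lvl 1).
Iteration 2: rows with manager_id in {5,6,9} -> Zane (id 7, lvl 2), Grace (id 8, lvl 2).
Iteration 3: no rows with manager_id in {7,8}; recursion stops.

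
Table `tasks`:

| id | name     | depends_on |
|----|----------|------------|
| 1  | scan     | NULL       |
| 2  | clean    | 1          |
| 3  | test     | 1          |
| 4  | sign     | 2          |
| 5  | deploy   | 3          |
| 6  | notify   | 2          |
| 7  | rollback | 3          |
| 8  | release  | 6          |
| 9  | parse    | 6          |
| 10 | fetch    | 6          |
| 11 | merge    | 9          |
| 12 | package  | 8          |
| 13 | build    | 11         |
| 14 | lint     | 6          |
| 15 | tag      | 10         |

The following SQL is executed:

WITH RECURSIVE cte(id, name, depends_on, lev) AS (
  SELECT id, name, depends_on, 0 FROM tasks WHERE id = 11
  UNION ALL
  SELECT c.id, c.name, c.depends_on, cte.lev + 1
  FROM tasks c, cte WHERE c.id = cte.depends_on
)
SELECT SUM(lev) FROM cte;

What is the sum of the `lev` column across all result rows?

10

Base: id=11 (merge), depends_on=9, lev 0.
Iteration 1: join on id=9 -> parse (id 9, depends_on=6, lev 1).
Iteration 2: join on id=6 -> notify (id 6, depends_on=2, lev 2).
Iteration 3: join on id=2 -> clean (id 2, depends_on=1, lev 3).
Iteration 4: join on id=1 -> scan (id 1, depends_on=NULL, lev 4).
Iteration 5: depends_on is NULL; no match; recursion stops.
SUM(lev) = 0 + 1 + 2 + 3 + 4 = 10.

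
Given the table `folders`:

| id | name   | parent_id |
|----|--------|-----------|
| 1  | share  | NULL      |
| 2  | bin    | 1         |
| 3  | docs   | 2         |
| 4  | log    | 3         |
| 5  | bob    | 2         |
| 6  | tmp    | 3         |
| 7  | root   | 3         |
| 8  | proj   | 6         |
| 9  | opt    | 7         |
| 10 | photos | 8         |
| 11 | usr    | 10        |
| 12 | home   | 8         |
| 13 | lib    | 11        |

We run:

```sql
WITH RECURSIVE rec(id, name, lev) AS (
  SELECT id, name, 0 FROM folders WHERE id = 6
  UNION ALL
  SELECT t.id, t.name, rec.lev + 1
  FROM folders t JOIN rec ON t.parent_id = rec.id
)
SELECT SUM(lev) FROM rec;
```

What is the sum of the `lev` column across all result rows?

12

Base: id=6 (tmp) at lev 0.
Iteration 1: rows with parent_id in {6} -> proj (id 8, lev 1).
Iteration 2: rows with parent_id in {8} -> photos (id 10, lev 2), home (id 12, lev 2).
Iteration 3: rows with parent_id in {10,12} -> usr (id 11, lev 3).
Iteration 4: rows with parent_id in {11} -> lib (id 13, lev 4).
Iteration 5: no rows with parent_id in {13}; recursion stops.
SUM(lev) = 0 + 1 + 2 + 2 + 3 + 4 = 12.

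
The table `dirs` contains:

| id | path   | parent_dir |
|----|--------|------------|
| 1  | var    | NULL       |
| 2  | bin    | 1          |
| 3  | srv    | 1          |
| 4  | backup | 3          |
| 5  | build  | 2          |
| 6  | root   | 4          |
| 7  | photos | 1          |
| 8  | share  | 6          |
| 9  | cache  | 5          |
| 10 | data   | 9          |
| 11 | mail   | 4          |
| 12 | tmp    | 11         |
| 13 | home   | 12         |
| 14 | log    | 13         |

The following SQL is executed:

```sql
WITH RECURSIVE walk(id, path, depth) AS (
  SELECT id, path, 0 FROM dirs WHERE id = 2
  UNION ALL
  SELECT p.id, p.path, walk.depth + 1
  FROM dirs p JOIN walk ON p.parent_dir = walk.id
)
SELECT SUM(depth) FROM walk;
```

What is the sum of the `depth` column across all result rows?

Base: id=2 (bin) at depth 0.
Iteration 1: rows with parent_dir in {2} -> build (id 5, depth 1).
Iteration 2: rows with parent_dir in {5} -> cache (id 9, depth 2).
Iteration 3: rows with parent_dir in {9} -> data (id 10, depth 3).
Iteration 4: no rows with parent_dir in {10}; recursion stops.
SUM(depth) = 0 + 1 + 2 + 3 = 6.

6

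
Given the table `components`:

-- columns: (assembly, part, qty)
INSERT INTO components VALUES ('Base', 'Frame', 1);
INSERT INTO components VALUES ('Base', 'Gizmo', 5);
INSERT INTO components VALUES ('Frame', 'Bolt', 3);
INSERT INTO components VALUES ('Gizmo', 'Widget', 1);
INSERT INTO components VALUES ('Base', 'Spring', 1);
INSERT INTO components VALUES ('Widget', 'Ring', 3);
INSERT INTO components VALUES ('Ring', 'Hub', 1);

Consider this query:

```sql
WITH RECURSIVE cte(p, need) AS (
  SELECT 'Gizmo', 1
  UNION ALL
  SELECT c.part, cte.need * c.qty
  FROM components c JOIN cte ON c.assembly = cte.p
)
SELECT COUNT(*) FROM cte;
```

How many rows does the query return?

Base: (Gizmo, need=1).
Iteration 1: components of {Gizmo} -> Widget = 1*1 = 1.
Iteration 2: components of {Widget} -> Ring = 1*3 = 3.
Iteration 3: components of {Ring} -> Hub = 3*1 = 3.
Iteration 4: no further components; recursion stops.
Total rows emitted: 4.

4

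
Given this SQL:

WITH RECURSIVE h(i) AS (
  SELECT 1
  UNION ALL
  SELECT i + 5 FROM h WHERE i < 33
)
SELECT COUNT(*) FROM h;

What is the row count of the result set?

Base: i=1.
Iteration 1: 1 < 33 holds -> i = 1 + 5 = 6.
Iteration 2: 6 < 33 holds -> i = 6 + 5 = 11.
Iteration 3: 11 < 33 holds -> i = 11 + 5 = 16.
Iteration 4: 16 < 33 holds -> i = 16 + 5 = 21.
Iteration 5: 21 < 33 holds -> i = 21 + 5 = 26.
Iteration 6: 26 < 33 holds -> i = 26 + 5 = 31.
Iteration 7: 31 < 33 holds -> i = 31 + 5 = 36.
Iteration 8: 36 < 33 fails; recursion stops.
Total rows emitted: 8.

8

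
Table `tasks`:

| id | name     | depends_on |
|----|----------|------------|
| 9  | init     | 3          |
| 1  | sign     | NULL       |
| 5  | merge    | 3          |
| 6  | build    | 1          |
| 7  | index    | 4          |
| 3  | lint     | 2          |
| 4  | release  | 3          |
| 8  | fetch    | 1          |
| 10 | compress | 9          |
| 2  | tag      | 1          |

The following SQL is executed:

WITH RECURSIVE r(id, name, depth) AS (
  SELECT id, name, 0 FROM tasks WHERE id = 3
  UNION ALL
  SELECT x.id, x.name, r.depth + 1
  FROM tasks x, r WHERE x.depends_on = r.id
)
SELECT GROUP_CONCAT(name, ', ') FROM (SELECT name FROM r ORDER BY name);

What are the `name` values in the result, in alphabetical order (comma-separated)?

Base: id=3 (lint) at depth 0.
Iteration 1: rows with depends_on in {3} -> release (id 4, depth 1), merge (id 5, depth 1), init (id 9, depth 1).
Iteration 2: rows with depends_on in {4,5,9} -> index (id 7, depth 2), compress (id 10, depth 2).
Iteration 3: no rows with depends_on in {7,10}; recursion stops.

compress, index, init, lint, merge, release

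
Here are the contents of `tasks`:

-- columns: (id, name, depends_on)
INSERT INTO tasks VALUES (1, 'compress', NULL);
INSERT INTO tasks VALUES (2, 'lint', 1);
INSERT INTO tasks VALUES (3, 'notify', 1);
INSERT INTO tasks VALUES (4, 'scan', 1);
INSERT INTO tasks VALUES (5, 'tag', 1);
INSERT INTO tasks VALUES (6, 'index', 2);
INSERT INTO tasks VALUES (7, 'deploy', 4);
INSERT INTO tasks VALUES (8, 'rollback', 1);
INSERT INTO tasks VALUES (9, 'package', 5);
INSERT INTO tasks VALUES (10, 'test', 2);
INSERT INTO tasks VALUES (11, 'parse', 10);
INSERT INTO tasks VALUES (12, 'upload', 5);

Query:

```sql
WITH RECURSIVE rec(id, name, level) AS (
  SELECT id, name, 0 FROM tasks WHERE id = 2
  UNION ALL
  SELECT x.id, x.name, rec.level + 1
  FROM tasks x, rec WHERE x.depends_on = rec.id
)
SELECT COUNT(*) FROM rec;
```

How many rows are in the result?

Base: id=2 (lint) at level 0.
Iteration 1: rows with depends_on in {2} -> index (id 6, level 1), test (id 10, level 1).
Iteration 2: rows with depends_on in {6,10} -> parse (id 11, level 2).
Iteration 3: no rows with depends_on in {11}; recursion stops.
Total rows emitted: 4.

4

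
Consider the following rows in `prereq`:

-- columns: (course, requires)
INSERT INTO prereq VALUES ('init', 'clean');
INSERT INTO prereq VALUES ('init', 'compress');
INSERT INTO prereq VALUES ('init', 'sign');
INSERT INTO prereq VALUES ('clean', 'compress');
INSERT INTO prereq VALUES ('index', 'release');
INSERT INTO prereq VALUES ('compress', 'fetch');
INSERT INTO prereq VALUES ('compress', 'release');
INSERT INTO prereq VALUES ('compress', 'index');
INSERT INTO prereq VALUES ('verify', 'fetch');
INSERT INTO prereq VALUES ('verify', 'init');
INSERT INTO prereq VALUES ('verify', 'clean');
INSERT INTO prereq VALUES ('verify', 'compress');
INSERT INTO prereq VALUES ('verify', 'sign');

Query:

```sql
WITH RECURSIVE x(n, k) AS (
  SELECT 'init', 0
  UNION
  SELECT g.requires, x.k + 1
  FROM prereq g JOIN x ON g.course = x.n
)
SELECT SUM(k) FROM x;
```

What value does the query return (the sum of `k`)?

Base: (init, k=0).
Iteration 1: edges from {init} -> (clean, k=1), (compress, k=1), (sign, k=1).
Iteration 2: edges from {clean,compress,sign} -> (compress, k=2), (fetch, k=2), (index, k=2), (release, k=2).
Iteration 3: edges from {compress,fetch,index,release} -> (fetch, k=3), (index, k=3), (release, k=3). [UNION drops 1 duplicate row(s)]
Iteration 4: edges from {fetch,index,release} -> (release, k=4).
Iteration 5: no outgoing edges from {release}; recursion stops.
SUM(k) = 0 + 1 + 1 + 1 + 2 + 2 + 2 + 2 + 3 + 3 + 3 + 4 = 24.

24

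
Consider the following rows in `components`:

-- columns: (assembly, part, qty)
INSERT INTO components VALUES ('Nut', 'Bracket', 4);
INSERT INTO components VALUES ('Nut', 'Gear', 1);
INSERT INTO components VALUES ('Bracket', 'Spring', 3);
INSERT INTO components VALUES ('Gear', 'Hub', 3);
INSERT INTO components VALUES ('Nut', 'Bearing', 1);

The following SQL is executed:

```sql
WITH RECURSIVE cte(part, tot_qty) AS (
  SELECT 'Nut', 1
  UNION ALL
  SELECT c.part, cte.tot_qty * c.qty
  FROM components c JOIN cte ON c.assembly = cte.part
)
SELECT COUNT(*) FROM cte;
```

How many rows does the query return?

6

Base: (Nut, tot_qty=1).
Iteration 1: components of {Nut} -> Bearing = 1*1 = 1, Bracket = 1*4 = 4, Gear = 1*1 = 1.
Iteration 2: components of {Bearing,Bracket,Gear} -> Hub = 1*3 = 3, Spring = 4*3 = 12.
Iteration 3: no further components; recursion stops.
Total rows emitted: 6.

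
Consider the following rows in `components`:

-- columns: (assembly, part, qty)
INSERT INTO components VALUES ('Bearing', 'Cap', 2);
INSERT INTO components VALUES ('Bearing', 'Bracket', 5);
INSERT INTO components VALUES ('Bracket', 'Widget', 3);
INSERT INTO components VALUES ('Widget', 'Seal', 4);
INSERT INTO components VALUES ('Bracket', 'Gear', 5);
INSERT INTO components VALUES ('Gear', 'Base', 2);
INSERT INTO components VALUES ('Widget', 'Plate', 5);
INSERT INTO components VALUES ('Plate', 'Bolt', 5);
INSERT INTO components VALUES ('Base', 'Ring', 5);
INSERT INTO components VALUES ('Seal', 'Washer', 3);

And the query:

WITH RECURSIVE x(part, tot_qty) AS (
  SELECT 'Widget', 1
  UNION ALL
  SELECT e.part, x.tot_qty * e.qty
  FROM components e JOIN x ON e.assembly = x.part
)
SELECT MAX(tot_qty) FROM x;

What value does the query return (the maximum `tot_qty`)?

Base: (Widget, tot_qty=1).
Iteration 1: components of {Widget} -> Plate = 1*5 = 5, Seal = 1*4 = 4.
Iteration 2: components of {Plate,Seal} -> Bolt = 5*5 = 25, Washer = 4*3 = 12.
Iteration 3: no further components; recursion stops.
tot_qty values: 1, 4, 5, 12, 25; the maximum is 25.

25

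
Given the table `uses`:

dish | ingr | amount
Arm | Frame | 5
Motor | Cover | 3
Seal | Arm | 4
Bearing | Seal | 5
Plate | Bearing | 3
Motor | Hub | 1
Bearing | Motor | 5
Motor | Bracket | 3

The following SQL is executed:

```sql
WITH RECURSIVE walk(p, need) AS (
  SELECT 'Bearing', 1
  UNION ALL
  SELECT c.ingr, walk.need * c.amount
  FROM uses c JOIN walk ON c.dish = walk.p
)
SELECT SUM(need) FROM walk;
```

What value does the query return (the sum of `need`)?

Base: (Bearing, need=1).
Iteration 1: components of {Bearing} -> Motor = 1*5 = 5, Seal = 1*5 = 5.
Iteration 2: components of {Motor,Seal} -> Arm = 5*4 = 20, Bracket = 5*3 = 15, Cover = 5*3 = 15, Hub = 5*1 = 5.
Iteration 3: components of {Arm,Bracket,Cover,Hub} -> Frame = 20*5 = 100.
Iteration 4: no further components; recursion stops.
SUM(need) = 1 + 5 + 5 + 20 + 15 + 5 + 15 + 100 = 166.

166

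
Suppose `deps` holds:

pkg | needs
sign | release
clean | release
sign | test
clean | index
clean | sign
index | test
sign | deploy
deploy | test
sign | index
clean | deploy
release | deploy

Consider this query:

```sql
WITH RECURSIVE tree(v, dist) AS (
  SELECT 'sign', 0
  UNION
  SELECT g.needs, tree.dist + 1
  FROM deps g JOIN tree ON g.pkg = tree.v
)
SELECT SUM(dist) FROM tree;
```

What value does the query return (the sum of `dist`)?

Base: (sign, dist=0).
Iteration 1: edges from {sign} -> (deploy, dist=1), (index, dist=1), (release, dist=1), (test, dist=1).
Iteration 2: edges from {deploy,index,release,test} -> (deploy, dist=2), (test, dist=2). [UNION drops 1 duplicate row(s)]
Iteration 3: edges from {deploy,test} -> (test, dist=3).
Iteration 4: no outgoing edges from {test}; recursion stops.
SUM(dist) = 0 + 1 + 1 + 1 + 1 + 2 + 2 + 3 = 11.

11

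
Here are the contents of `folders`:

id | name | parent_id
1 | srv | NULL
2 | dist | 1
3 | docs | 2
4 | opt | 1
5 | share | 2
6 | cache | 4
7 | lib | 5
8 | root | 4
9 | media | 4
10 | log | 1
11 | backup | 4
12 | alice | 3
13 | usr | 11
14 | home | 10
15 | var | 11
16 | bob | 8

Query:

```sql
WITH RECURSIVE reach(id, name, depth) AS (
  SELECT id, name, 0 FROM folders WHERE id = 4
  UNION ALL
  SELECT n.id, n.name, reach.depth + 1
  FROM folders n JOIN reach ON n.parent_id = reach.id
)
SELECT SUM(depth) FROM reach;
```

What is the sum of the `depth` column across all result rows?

10

Base: id=4 (opt) at depth 0.
Iteration 1: rows with parent_id in {4} -> cache (id 6, depth 1), root (id 8, depth 1), media (id 9, depth 1), backup (id 11, depth 1).
Iteration 2: rows with parent_id in {6,8,9,11} -> usr (id 13, depth 2), var (id 15, depth 2), bob (id 16, depth 2).
Iteration 3: no rows with parent_id in {13,15,16}; recursion stops.
SUM(depth) = 0 + 1 + 1 + 1 + 1 + 2 + 2 + 2 = 10.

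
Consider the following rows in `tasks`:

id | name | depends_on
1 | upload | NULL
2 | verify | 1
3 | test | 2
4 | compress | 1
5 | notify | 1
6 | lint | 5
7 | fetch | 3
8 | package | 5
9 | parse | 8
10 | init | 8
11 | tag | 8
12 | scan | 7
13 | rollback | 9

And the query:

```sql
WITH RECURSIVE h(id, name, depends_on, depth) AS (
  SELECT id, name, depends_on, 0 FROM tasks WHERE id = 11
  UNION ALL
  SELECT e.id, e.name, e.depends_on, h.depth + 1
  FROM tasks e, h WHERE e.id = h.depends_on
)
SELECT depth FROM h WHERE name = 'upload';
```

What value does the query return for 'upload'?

3

Base: id=11 (tag), depends_on=8, depth 0.
Iteration 1: join on id=8 -> package (id 8, depends_on=5, depth 1).
Iteration 2: join on id=5 -> notify (id 5, depends_on=1, depth 2).
Iteration 3: join on id=1 -> upload (id 1, depends_on=NULL, depth 3).
Iteration 4: depends_on is NULL; no match; recursion stops.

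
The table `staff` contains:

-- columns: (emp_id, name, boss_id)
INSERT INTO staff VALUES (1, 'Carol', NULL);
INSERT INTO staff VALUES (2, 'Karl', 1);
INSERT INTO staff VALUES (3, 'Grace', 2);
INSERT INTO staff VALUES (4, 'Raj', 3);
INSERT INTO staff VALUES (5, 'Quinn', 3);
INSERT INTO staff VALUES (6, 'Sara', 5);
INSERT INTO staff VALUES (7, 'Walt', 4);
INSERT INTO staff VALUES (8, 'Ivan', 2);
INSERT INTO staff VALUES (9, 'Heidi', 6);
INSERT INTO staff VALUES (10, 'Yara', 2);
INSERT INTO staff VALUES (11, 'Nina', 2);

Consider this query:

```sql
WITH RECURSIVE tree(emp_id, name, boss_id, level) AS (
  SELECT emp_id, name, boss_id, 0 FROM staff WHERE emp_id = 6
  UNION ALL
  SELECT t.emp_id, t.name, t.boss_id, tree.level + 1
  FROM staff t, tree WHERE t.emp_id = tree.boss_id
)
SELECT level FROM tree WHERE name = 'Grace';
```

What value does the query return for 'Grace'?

Base: emp_id=6 (Sara), boss_id=5, level 0.
Iteration 1: join on emp_id=5 -> Quinn (id 5, boss_id=3, level 1).
Iteration 2: join on emp_id=3 -> Grace (id 3, boss_id=2, level 2).
Iteration 3: join on emp_id=2 -> Karl (id 2, boss_id=1, level 3).
Iteration 4: join on emp_id=1 -> Carol (id 1, boss_id=NULL, level 4).
Iteration 5: boss_id is NULL; no match; recursion stops.

2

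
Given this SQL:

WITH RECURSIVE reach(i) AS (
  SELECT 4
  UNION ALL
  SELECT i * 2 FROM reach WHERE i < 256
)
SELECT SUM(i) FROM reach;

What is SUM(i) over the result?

Base: i=4.
Iteration 1: 4 < 256 holds -> i = 4 * 2 = 8.
Iteration 2: 8 < 256 holds -> i = 8 * 2 = 16.
Iteration 3: 16 < 256 holds -> i = 16 * 2 = 32.
Iteration 4: 32 < 256 holds -> i = 32 * 2 = 64.
Iteration 5: 64 < 256 holds -> i = 64 * 2 = 128.
Iteration 6: 128 < 256 holds -> i = 128 * 2 = 256.
Iteration 7: 256 < 256 fails; recursion stops.
SUM(i) = 4 + 8 + 16 + 32 + 64 + 128 + 256 = 508.

508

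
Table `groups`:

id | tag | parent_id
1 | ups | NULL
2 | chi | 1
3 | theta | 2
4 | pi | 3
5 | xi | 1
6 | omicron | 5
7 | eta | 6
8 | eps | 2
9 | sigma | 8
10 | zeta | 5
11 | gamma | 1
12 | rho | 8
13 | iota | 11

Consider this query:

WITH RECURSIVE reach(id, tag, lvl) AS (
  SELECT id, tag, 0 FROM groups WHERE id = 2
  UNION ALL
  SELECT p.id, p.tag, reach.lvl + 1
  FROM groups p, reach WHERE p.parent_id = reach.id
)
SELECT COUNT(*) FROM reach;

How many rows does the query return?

Base: id=2 (chi) at lvl 0.
Iteration 1: rows with parent_id in {2} -> theta (id 3, lvl 1), eps (id 8, lvl 1).
Iteration 2: rows with parent_id in {3,8} -> pi (id 4, lvl 2), sigma (id 9, lvl 2), rho (id 12, lvl 2).
Iteration 3: no rows with parent_id in {4,9,12}; recursion stops.
Total rows emitted: 6.

6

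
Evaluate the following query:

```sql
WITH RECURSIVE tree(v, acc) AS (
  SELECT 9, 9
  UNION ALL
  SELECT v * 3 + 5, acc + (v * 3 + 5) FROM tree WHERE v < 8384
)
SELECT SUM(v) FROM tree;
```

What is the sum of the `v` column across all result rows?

Base: v=9, acc=9.
Iteration 1: 9 < 8384 holds -> v = 9 * 3 + 5 = 32, acc = 9 + 32 = 41.
Iteration 2: 32 < 8384 holds -> v = 32 * 3 + 5 = 101, acc = 41 + 101 = 142.
Iteration 3: 101 < 8384 holds -> v = 101 * 3 + 5 = 308, acc = 142 + 308 = 450.
Iteration 4: 308 < 8384 holds -> v = 308 * 3 + 5 = 929, acc = 450 + 929 = 1379.
Iteration 5: 929 < 8384 holds -> v = 929 * 3 + 5 = 2792, acc = 1379 + 2792 = 4171.
Iteration 6: 2792 < 8384 holds -> v = 2792 * 3 + 5 = 8381, acc = 4171 + 8381 = 12552.
Iteration 7: 8381 < 8384 holds -> v = 8381 * 3 + 5 = 25148, acc = 12552 + 25148 = 37700.
Iteration 8: 25148 < 8384 fails; recursion stops.
SUM(v) = 9 + 32 + 101 + 308 + 929 + 2792 + 8381 + 25148 = 37700.

37700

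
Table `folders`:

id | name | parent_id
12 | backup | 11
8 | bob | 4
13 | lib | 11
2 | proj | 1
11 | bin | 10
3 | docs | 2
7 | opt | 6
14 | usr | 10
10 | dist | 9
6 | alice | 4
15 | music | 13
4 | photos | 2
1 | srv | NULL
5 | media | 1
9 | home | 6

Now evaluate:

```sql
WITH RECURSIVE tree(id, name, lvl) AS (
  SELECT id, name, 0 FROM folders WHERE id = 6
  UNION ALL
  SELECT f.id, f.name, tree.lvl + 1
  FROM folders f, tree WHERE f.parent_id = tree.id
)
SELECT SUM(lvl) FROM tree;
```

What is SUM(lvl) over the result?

23

Base: id=6 (alice) at lvl 0.
Iteration 1: rows with parent_id in {6} -> opt (id 7, lvl 1), home (id 9, lvl 1).
Iteration 2: rows with parent_id in {7,9} -> dist (id 10, lvl 2).
Iteration 3: rows with parent_id in {10} -> bin (id 11, lvl 3), usr (id 14, lvl 3).
Iteration 4: rows with parent_id in {11,14} -> backup (id 12, lvl 4), lib (id 13, lvl 4).
Iteration 5: rows with parent_id in {12,13} -> music (id 15, lvl 5).
Iteration 6: no rows with parent_id in {15}; recursion stops.
SUM(lvl) = 0 + 1 + 1 + 2 + 3 + 3 + 4 + 4 + 5 = 23.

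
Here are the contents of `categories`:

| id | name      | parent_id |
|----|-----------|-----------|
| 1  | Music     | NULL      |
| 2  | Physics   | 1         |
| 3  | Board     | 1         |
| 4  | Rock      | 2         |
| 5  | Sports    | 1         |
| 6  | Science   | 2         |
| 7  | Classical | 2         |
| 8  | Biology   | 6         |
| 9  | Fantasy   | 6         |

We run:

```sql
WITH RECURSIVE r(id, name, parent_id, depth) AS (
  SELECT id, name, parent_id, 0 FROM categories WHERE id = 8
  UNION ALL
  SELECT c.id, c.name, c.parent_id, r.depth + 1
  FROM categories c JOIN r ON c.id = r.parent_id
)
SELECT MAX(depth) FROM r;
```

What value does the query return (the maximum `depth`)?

3

Base: id=8 (Biology), parent_id=6, depth 0.
Iteration 1: join on id=6 -> Science (id 6, parent_id=2, depth 1).
Iteration 2: join on id=2 -> Physics (id 2, parent_id=1, depth 2).
Iteration 3: join on id=1 -> Music (id 1, parent_id=NULL, depth 3).
Iteration 4: parent_id is NULL; no match; recursion stops.
depth values: 0, 1, 2, 3; the maximum is 3.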